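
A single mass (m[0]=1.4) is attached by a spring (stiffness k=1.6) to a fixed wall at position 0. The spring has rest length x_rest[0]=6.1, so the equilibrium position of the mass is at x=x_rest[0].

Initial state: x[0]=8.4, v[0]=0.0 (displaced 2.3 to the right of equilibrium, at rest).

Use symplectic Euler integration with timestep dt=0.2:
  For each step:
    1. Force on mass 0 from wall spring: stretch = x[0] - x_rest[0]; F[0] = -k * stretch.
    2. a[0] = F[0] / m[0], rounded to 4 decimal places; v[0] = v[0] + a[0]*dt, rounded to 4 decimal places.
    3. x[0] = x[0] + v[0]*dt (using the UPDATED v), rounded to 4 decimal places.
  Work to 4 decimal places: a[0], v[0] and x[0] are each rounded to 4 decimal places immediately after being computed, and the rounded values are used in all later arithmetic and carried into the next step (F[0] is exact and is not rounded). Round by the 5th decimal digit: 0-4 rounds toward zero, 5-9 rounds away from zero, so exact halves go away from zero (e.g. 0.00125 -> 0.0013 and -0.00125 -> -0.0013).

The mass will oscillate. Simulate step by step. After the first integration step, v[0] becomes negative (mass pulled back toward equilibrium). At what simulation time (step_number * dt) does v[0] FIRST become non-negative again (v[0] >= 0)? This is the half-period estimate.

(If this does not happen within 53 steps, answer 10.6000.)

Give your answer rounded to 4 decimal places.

Answer: 3.0000

Derivation:
Step 0: x=[8.4000] v=[0.0000]
Step 1: x=[8.2949] v=[-0.5257]
Step 2: x=[8.0894] v=[-1.0274]
Step 3: x=[7.7930] v=[-1.4821]
Step 4: x=[7.4192] v=[-1.8691]
Step 5: x=[6.9851] v=[-2.1706]
Step 6: x=[6.5105] v=[-2.3729]
Step 7: x=[6.0172] v=[-2.4667]
Step 8: x=[5.5276] v=[-2.4478]
Step 9: x=[5.0642] v=[-2.3170]
Step 10: x=[4.6482] v=[-2.0802]
Step 11: x=[4.2985] v=[-1.7484]
Step 12: x=[4.0312] v=[-1.3366]
Step 13: x=[3.8585] v=[-0.8637]
Step 14: x=[3.7882] v=[-0.3514]
Step 15: x=[3.8236] v=[0.1770]
First v>=0 after going negative at step 15, time=3.0000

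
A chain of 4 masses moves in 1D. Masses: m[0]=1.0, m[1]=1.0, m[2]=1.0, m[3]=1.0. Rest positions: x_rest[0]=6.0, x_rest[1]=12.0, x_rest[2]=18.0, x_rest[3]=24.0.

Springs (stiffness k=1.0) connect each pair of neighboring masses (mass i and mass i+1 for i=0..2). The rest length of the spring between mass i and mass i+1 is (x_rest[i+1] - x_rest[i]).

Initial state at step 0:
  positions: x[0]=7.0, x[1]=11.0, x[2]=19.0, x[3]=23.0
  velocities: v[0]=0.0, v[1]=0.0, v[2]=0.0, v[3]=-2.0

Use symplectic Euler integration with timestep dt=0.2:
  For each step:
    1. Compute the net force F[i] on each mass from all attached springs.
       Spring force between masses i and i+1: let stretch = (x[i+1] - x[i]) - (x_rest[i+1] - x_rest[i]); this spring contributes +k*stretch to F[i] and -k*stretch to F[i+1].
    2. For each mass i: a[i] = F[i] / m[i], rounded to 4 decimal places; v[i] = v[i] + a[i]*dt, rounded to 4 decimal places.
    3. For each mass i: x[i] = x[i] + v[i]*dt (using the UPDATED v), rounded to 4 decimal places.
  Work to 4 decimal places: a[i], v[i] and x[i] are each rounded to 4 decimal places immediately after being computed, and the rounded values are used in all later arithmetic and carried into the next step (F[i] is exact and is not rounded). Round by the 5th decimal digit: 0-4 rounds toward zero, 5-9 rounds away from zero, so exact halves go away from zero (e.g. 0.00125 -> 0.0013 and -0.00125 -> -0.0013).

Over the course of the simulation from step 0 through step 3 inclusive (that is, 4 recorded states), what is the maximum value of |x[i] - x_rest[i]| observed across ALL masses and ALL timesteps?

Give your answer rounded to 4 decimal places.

Step 0: x=[7.0000 11.0000 19.0000 23.0000] v=[0.0000 0.0000 0.0000 -2.0000]
Step 1: x=[6.9200 11.1600 18.8400 22.6800] v=[-0.4000 0.8000 -0.8000 -1.6000]
Step 2: x=[6.7696 11.4576 18.5264 22.4464] v=[-0.7520 1.4880 -1.5680 -1.1680]
Step 3: x=[6.5667 11.8504 18.0868 22.2960] v=[-1.0144 1.9642 -2.1978 -0.7520]
Max displacement = 1.7040

Answer: 1.7040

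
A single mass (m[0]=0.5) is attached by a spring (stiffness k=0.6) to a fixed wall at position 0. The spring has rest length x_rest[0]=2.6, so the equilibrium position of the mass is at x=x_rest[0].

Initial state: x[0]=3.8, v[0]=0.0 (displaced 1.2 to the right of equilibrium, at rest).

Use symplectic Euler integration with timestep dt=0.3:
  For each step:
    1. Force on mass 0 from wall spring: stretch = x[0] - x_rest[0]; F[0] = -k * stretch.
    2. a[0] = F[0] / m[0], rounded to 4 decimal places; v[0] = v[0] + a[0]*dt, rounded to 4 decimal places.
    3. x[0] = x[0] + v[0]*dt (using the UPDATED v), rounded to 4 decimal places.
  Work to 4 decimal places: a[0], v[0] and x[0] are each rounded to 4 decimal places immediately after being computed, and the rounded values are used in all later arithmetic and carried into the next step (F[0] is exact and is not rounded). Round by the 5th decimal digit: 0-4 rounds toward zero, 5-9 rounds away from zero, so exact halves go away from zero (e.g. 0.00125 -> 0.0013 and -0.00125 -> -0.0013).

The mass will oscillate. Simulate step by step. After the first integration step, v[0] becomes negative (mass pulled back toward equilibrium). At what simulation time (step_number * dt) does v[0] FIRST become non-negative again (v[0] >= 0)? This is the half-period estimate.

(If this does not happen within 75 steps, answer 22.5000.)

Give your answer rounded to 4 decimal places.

Step 0: x=[3.8000] v=[0.0000]
Step 1: x=[3.6704] v=[-0.4320]
Step 2: x=[3.4252] v=[-0.8174]
Step 3: x=[3.0909] v=[-1.1145]
Step 4: x=[2.7035] v=[-1.2912]
Step 5: x=[2.3050] v=[-1.3285]
Step 6: x=[1.9383] v=[-1.2223]
Step 7: x=[1.6431] v=[-0.9841]
Step 8: x=[1.4512] v=[-0.6396]
Step 9: x=[1.3834] v=[-0.2260]
Step 10: x=[1.4470] v=[0.2120]
First v>=0 after going negative at step 10, time=3.0000

Answer: 3.0000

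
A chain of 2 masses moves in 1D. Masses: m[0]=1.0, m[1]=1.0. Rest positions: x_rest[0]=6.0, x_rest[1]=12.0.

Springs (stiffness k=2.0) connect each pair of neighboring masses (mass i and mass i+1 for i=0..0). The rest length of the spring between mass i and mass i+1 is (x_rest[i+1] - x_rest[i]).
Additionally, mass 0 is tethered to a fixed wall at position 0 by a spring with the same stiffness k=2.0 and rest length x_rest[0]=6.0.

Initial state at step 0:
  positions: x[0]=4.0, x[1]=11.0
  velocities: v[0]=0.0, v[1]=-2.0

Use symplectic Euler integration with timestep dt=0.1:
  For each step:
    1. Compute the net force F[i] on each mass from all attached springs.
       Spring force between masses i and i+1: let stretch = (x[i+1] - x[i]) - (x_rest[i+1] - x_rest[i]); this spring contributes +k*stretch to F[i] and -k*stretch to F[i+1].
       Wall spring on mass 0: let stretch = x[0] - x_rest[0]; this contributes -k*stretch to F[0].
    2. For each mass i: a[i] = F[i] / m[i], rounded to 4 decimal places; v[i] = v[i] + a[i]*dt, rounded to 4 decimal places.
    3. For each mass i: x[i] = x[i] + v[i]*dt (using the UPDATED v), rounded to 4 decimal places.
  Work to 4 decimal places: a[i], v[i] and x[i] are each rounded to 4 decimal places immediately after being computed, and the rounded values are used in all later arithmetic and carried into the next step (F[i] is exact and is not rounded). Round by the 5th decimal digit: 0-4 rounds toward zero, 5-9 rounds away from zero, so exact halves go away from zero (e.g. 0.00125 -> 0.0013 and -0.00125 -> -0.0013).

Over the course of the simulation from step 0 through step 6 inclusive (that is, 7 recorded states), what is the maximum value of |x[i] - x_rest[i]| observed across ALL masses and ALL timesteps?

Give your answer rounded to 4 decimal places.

Answer: 2.3838

Derivation:
Step 0: x=[4.0000 11.0000] v=[0.0000 -2.0000]
Step 1: x=[4.0600 10.7800] v=[0.6000 -2.2000]
Step 2: x=[4.1732 10.5456] v=[1.1320 -2.3440]
Step 3: x=[4.3304 10.3038] v=[1.5718 -2.4185]
Step 4: x=[4.5204 10.0625] v=[1.9004 -2.4132]
Step 5: x=[4.7309 9.8303] v=[2.1047 -2.3216]
Step 6: x=[4.9487 9.6162] v=[2.1784 -2.1415]
Max displacement = 2.3838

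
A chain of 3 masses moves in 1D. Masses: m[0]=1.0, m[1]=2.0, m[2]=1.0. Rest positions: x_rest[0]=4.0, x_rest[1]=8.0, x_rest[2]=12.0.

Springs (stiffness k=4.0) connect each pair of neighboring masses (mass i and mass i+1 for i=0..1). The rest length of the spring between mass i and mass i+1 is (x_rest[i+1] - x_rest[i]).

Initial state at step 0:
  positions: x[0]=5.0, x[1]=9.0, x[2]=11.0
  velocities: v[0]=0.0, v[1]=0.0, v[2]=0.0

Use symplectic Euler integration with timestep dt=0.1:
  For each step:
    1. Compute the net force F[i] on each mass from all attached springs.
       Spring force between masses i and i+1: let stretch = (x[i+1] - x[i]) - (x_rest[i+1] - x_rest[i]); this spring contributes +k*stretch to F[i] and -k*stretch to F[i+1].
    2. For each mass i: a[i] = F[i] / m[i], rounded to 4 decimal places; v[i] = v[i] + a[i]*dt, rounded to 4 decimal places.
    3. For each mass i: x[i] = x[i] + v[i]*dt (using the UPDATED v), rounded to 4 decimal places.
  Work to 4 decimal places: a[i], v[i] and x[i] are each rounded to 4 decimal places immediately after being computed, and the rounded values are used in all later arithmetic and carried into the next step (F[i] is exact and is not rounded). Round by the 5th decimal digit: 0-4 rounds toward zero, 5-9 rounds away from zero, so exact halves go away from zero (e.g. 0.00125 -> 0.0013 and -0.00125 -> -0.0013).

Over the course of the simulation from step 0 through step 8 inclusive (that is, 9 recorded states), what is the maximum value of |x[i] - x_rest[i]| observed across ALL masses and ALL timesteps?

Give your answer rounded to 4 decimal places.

Step 0: x=[5.0000 9.0000 11.0000] v=[0.0000 0.0000 0.0000]
Step 1: x=[5.0000 8.9600 11.0800] v=[0.0000 -0.4000 0.8000]
Step 2: x=[4.9984 8.8832 11.2352] v=[-0.0160 -0.7680 1.5520]
Step 3: x=[4.9922 8.7757 11.4563] v=[-0.0621 -1.0746 2.2112]
Step 4: x=[4.9773 8.6462 11.7302] v=[-0.1487 -1.2952 2.7390]
Step 5: x=[4.9492 8.5050 12.0407] v=[-0.2811 -1.4122 3.1054]
Step 6: x=[4.9033 8.3634 12.3698] v=[-0.4588 -1.4162 3.2911]
Step 7: x=[4.8358 8.2327 12.6987] v=[-0.6748 -1.3069 3.2885]
Step 8: x=[4.7442 8.1234 13.0089] v=[-0.9160 -1.0931 3.1021]
Max displacement = 1.0089

Answer: 1.0089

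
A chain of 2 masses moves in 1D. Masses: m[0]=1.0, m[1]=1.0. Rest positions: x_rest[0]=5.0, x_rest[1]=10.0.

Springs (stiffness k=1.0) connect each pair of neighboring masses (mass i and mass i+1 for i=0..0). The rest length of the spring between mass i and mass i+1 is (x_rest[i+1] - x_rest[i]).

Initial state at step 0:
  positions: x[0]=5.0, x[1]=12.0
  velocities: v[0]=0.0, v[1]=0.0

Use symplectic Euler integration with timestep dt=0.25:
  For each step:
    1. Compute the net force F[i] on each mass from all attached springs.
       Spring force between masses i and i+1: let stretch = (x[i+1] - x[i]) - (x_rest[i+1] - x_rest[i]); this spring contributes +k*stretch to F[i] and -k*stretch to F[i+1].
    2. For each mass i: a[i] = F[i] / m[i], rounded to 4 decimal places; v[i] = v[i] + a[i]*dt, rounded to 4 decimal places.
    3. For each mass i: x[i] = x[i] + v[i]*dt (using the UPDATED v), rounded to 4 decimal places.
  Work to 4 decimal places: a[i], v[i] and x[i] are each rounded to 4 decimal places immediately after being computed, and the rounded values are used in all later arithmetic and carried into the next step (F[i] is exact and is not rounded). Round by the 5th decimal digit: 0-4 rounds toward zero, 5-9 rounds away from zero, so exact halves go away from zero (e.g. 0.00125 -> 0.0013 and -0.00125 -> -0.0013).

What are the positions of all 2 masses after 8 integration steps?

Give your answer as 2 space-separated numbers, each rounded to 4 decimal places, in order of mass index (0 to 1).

Answer: 7.0088 9.9914

Derivation:
Step 0: x=[5.0000 12.0000] v=[0.0000 0.0000]
Step 1: x=[5.1250 11.8750] v=[0.5000 -0.5000]
Step 2: x=[5.3594 11.6406] v=[0.9375 -0.9375]
Step 3: x=[5.6739 11.3262] v=[1.2578 -1.2578]
Step 4: x=[6.0291 10.9710] v=[1.4209 -1.4209]
Step 5: x=[6.3807 10.6194] v=[1.4064 -1.4064]
Step 6: x=[6.6847 10.3154] v=[1.2161 -1.2161]
Step 7: x=[6.9032 10.0970] v=[0.8738 -0.8738]
Step 8: x=[7.0088 9.9914] v=[0.4223 -0.4223]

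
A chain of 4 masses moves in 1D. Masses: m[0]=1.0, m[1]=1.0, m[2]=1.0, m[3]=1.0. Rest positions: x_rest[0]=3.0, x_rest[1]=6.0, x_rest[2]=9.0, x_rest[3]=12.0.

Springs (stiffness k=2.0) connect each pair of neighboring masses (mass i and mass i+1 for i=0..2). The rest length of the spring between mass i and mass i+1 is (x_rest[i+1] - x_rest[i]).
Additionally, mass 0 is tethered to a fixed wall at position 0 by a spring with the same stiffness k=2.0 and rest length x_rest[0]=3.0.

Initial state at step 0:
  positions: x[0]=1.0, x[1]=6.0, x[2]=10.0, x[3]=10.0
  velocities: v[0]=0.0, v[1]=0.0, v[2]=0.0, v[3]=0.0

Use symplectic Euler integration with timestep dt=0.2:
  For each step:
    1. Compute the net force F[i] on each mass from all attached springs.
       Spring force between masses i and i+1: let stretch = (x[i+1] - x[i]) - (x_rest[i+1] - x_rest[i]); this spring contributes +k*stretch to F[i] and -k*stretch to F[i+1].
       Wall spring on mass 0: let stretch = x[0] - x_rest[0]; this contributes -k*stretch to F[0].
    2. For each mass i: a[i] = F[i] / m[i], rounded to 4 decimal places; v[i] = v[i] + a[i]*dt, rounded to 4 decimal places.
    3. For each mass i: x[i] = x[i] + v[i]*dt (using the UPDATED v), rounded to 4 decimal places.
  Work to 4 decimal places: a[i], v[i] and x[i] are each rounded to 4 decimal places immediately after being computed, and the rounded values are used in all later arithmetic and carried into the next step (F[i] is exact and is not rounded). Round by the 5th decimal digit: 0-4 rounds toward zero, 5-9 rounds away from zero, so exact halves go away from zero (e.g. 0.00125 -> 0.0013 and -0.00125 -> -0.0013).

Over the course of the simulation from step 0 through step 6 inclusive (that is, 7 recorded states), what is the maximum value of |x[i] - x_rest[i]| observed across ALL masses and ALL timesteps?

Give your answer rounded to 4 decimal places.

Answer: 2.2032

Derivation:
Step 0: x=[1.0000 6.0000 10.0000 10.0000] v=[0.0000 0.0000 0.0000 0.0000]
Step 1: x=[1.3200 5.9200 9.6800 10.2400] v=[1.6000 -0.4000 -1.6000 1.2000]
Step 2: x=[1.9024 5.7728 9.1040 10.6752] v=[2.9120 -0.7360 -2.8800 2.1760]
Step 3: x=[2.6422 5.5825 8.3872 11.2247] v=[3.6992 -0.9517 -3.5840 2.7475]
Step 4: x=[3.4059 5.3813 7.6730 11.7872] v=[3.8184 -1.0059 -3.5709 2.8125]
Step 5: x=[4.0551 5.2054 7.1046 12.2606] v=[3.2462 -0.8794 -2.8419 2.3668]
Step 6: x=[4.4720 5.0894 6.7968 12.5615] v=[2.0843 -0.5798 -1.5392 1.5044]
Max displacement = 2.2032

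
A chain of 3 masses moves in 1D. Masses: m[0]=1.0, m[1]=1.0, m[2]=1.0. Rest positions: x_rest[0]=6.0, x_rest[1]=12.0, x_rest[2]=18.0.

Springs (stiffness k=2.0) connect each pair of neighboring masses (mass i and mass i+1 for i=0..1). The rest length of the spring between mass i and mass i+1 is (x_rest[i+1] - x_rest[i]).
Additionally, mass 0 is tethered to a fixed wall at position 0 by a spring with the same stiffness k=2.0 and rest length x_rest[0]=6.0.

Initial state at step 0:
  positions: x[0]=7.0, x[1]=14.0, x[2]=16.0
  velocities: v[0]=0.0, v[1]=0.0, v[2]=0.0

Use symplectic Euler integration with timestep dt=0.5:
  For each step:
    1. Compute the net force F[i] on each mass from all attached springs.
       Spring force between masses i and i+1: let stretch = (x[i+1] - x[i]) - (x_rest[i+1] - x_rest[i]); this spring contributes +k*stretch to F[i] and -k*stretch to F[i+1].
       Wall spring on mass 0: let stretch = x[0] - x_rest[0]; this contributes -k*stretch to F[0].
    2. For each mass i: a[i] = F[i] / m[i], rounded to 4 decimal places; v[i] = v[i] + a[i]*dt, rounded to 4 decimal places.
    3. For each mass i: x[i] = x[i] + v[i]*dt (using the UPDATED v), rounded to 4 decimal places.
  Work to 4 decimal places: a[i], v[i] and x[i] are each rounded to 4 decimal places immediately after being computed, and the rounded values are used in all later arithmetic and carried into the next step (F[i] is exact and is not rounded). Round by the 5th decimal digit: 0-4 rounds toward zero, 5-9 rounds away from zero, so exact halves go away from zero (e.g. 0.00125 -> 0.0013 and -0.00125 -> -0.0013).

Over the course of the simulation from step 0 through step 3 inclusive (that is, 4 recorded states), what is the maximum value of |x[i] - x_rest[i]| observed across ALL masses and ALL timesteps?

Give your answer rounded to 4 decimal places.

Step 0: x=[7.0000 14.0000 16.0000] v=[0.0000 0.0000 0.0000]
Step 1: x=[7.0000 11.5000 18.0000] v=[0.0000 -5.0000 4.0000]
Step 2: x=[5.7500 10.0000 19.7500] v=[-2.5000 -3.0000 3.5000]
Step 3: x=[3.7500 11.2500 19.6250] v=[-4.0000 2.5000 -0.2500]
Max displacement = 2.2500

Answer: 2.2500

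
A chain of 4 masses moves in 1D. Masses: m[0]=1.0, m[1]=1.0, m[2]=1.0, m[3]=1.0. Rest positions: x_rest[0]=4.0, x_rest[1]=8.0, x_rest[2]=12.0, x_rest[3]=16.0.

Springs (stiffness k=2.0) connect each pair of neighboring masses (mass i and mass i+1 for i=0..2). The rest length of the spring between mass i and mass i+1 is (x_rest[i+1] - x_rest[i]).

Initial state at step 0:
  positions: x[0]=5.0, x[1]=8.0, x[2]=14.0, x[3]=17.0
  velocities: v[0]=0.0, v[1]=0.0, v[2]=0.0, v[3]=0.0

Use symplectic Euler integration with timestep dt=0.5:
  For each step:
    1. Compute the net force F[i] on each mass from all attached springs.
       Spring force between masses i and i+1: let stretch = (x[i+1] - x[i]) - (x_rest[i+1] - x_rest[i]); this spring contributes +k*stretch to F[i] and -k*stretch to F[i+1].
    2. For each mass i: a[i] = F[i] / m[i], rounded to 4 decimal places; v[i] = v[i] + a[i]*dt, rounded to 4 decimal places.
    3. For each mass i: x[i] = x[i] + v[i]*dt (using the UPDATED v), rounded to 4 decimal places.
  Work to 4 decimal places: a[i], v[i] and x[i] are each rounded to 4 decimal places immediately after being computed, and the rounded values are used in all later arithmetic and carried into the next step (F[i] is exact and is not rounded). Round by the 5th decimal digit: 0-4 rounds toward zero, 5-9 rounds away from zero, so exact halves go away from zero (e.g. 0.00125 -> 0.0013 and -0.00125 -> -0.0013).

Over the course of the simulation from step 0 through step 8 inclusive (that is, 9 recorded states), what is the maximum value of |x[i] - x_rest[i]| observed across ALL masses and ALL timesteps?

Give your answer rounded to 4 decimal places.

Answer: 2.2500

Derivation:
Step 0: x=[5.0000 8.0000 14.0000 17.0000] v=[0.0000 0.0000 0.0000 0.0000]
Step 1: x=[4.5000 9.5000 12.5000 17.5000] v=[-1.0000 3.0000 -3.0000 1.0000]
Step 2: x=[4.5000 10.0000 12.0000 17.5000] v=[0.0000 1.0000 -1.0000 0.0000]
Step 3: x=[5.2500 8.7500 13.2500 16.7500] v=[1.5000 -2.5000 2.5000 -1.5000]
Step 4: x=[5.7500 8.0000 14.0000 16.2500] v=[1.0000 -1.5000 1.5000 -1.0000]
Step 5: x=[5.3750 9.1250 12.8750 16.6250] v=[-0.7500 2.2500 -2.2500 0.7500]
Step 6: x=[4.8750 10.2500 11.7500 17.1250] v=[-1.0000 2.2500 -2.2500 1.0000]
Step 7: x=[5.0625 9.4375 12.5625 16.9375] v=[0.3750 -1.6250 1.6250 -0.3750]
Step 8: x=[5.4375 8.0000 14.0000 16.5625] v=[0.7500 -2.8750 2.8750 -0.7500]
Max displacement = 2.2500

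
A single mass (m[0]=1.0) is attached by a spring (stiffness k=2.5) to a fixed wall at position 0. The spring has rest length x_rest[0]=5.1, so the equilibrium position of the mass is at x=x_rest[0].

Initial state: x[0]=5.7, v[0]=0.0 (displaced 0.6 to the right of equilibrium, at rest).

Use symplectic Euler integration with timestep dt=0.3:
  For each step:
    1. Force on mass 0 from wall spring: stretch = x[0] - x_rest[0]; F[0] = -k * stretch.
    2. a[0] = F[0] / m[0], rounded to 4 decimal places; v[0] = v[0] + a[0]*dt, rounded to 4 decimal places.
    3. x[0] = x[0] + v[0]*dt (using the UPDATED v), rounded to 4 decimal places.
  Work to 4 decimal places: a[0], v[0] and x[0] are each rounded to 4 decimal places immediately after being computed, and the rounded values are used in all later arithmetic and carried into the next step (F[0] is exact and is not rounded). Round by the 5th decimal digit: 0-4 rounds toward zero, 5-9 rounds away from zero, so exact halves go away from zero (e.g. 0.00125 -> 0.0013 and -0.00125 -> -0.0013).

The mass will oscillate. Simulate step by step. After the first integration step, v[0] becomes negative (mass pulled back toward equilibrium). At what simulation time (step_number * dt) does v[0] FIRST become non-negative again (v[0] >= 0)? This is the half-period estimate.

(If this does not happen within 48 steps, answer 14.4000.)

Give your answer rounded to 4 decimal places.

Answer: 2.1000

Derivation:
Step 0: x=[5.7000] v=[0.0000]
Step 1: x=[5.5650] v=[-0.4500]
Step 2: x=[5.3254] v=[-0.7988]
Step 3: x=[5.0350] v=[-0.9679]
Step 4: x=[4.7592] v=[-0.9192]
Step 5: x=[4.5601] v=[-0.6636]
Step 6: x=[4.4825] v=[-0.2587]
Step 7: x=[4.5438] v=[0.2044]
First v>=0 after going negative at step 7, time=2.1000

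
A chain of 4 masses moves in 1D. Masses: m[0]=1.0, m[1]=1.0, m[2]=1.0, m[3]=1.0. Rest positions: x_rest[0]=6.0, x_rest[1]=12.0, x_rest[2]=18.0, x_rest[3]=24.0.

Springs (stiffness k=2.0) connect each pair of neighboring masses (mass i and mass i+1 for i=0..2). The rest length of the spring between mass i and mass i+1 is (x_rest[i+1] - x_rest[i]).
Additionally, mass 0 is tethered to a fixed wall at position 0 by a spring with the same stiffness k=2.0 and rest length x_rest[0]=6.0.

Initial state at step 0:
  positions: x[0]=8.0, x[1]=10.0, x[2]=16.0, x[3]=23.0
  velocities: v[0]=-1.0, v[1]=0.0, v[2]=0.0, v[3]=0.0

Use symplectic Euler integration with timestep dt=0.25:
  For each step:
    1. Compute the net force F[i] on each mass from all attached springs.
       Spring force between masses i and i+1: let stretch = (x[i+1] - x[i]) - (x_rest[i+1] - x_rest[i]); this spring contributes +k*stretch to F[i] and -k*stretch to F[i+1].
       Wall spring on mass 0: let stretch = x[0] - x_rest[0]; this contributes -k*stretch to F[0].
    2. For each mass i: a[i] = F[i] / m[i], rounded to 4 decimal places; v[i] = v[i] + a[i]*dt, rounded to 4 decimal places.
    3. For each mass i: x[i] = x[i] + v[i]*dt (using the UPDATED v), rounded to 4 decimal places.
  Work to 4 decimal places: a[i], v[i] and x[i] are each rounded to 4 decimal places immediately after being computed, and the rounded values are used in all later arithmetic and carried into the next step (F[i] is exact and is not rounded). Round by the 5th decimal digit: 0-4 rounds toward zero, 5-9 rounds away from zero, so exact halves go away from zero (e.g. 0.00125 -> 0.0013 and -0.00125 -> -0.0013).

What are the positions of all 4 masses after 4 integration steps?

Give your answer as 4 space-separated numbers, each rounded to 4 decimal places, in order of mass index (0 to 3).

Step 0: x=[8.0000 10.0000 16.0000 23.0000] v=[-1.0000 0.0000 0.0000 0.0000]
Step 1: x=[7.0000 10.5000 16.1250 22.8750] v=[-4.0000 2.0000 0.5000 -0.5000]
Step 2: x=[5.5625 11.2656 16.3906 22.6563] v=[-5.7500 3.0625 1.0625 -0.8750]
Step 3: x=[4.1426 11.9590 16.7988 22.4043] v=[-5.6797 2.7735 1.6329 -1.0079]
Step 4: x=[3.1819 12.2803 17.3028 22.2016] v=[-3.8428 1.2852 2.0158 -0.8107]

Answer: 3.1819 12.2803 17.3028 22.2016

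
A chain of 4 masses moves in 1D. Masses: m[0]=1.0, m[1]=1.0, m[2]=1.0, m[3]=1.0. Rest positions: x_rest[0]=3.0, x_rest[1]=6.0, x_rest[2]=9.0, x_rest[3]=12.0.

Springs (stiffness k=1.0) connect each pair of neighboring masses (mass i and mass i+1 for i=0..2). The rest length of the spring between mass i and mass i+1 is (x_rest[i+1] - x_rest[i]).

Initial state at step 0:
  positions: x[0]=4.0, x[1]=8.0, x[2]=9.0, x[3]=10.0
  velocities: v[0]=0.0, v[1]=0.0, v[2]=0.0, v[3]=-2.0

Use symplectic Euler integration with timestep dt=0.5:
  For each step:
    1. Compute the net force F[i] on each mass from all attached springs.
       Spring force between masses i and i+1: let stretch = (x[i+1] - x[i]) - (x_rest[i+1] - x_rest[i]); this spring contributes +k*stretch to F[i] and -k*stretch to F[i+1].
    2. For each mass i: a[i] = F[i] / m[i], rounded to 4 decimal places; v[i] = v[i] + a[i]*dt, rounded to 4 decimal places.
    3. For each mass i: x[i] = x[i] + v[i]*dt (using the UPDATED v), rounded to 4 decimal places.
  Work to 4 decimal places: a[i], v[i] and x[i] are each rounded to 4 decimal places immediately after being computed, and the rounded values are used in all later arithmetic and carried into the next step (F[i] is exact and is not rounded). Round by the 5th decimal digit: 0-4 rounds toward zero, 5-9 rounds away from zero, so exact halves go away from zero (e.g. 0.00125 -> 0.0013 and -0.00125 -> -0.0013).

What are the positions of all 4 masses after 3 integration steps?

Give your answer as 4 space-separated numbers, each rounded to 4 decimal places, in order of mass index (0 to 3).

Answer: 4.4219 5.3281 7.9844 10.2657

Derivation:
Step 0: x=[4.0000 8.0000 9.0000 10.0000] v=[0.0000 0.0000 0.0000 -2.0000]
Step 1: x=[4.2500 7.2500 9.0000 9.5000] v=[0.5000 -1.5000 0.0000 -1.0000]
Step 2: x=[4.5000 6.1875 8.6875 9.6250] v=[0.5000 -2.1250 -0.6250 0.2500]
Step 3: x=[4.4219 5.3281 7.9844 10.2657] v=[-0.1563 -1.7188 -1.4063 1.2813]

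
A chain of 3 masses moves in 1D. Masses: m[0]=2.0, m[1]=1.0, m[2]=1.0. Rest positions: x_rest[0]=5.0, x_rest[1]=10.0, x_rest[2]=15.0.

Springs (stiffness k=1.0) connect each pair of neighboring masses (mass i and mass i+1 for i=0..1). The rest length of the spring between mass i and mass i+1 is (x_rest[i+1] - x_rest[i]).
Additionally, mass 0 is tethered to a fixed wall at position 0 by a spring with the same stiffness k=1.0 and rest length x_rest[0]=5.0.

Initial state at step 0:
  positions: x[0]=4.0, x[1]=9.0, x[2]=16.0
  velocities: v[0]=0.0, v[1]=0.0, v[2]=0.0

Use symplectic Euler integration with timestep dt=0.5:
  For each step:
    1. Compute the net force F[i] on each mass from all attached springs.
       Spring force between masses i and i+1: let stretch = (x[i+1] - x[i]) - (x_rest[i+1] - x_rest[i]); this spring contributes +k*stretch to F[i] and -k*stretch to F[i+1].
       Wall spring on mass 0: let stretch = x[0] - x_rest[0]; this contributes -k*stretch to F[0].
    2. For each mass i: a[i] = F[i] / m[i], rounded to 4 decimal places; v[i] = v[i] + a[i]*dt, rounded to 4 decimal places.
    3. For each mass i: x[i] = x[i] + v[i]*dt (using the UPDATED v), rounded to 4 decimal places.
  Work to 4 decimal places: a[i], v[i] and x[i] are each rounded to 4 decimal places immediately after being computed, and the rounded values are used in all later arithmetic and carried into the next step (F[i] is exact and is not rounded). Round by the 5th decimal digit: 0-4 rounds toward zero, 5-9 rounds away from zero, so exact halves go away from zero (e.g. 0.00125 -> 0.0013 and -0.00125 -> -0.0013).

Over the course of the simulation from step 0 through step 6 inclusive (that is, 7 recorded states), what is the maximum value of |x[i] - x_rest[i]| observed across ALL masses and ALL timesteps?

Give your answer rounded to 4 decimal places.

Answer: 1.1914

Derivation:
Step 0: x=[4.0000 9.0000 16.0000] v=[0.0000 0.0000 0.0000]
Step 1: x=[4.1250 9.5000 15.5000] v=[0.2500 1.0000 -1.0000]
Step 2: x=[4.4063 10.1563 14.7500] v=[0.5625 1.3125 -1.5000]
Step 3: x=[4.8556 10.5235 14.1016] v=[0.8985 0.7344 -1.2969]
Step 4: x=[5.4064 10.3683 13.8086] v=[1.1016 -0.3105 -0.5860]
Step 5: x=[5.9017 9.8327 13.9056] v=[0.9905 -1.0713 0.1939]
Step 6: x=[6.1506 9.3325 14.2344] v=[0.4978 -1.0004 0.6575]
Max displacement = 1.1914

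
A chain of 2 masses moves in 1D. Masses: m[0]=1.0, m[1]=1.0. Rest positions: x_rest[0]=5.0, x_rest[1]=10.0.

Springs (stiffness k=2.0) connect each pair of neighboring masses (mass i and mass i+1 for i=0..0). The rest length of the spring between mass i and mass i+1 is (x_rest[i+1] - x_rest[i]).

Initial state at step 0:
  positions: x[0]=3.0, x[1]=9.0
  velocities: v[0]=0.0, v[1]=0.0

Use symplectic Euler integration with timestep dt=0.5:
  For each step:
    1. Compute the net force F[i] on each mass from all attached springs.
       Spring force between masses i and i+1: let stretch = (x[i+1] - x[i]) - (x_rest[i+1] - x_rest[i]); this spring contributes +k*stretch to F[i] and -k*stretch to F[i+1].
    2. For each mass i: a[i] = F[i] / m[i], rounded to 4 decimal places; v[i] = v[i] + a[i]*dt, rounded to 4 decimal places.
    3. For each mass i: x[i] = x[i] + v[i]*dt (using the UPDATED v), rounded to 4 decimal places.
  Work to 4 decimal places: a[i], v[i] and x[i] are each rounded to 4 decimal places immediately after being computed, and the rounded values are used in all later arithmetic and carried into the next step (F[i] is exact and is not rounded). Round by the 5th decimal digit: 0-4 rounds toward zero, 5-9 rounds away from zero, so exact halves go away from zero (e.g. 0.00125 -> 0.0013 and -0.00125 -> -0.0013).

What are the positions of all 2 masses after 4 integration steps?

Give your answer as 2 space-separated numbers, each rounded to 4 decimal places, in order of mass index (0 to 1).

Step 0: x=[3.0000 9.0000] v=[0.0000 0.0000]
Step 1: x=[3.5000 8.5000] v=[1.0000 -1.0000]
Step 2: x=[4.0000 8.0000] v=[1.0000 -1.0000]
Step 3: x=[4.0000 8.0000] v=[0.0000 0.0000]
Step 4: x=[3.5000 8.5000] v=[-1.0000 1.0000]

Answer: 3.5000 8.5000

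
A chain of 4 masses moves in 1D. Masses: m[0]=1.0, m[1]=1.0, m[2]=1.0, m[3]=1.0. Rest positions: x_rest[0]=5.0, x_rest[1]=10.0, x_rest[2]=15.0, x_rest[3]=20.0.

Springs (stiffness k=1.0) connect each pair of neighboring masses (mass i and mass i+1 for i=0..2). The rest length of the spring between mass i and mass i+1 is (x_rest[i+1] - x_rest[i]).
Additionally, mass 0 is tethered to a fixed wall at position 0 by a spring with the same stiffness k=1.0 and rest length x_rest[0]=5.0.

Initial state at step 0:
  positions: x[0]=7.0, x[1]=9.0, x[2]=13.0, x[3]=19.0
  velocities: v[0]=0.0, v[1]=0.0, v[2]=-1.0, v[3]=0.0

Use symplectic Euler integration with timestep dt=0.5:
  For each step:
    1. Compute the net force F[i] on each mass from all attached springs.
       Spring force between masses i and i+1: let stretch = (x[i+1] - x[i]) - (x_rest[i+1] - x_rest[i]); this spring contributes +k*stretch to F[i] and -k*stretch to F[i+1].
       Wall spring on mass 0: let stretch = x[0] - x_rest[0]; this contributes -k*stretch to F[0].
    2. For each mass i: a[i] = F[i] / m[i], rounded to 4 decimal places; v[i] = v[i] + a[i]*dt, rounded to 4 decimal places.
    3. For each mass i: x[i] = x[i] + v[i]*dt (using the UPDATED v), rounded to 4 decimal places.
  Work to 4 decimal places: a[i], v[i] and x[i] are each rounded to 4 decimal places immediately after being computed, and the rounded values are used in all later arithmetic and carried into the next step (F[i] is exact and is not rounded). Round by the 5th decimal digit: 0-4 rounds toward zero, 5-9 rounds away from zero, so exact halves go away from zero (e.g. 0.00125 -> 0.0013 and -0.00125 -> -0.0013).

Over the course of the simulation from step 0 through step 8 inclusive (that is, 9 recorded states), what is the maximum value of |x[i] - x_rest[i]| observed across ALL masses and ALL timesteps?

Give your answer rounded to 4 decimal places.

Step 0: x=[7.0000 9.0000 13.0000 19.0000] v=[0.0000 0.0000 -1.0000 0.0000]
Step 1: x=[5.7500 9.5000 13.0000 18.7500] v=[-2.5000 1.0000 0.0000 -0.5000]
Step 2: x=[4.0000 9.9375 13.5625 18.3125] v=[-3.5000 0.8750 1.1250 -0.8750]
Step 3: x=[2.7344 9.7969 14.4063 17.9375] v=[-2.5313 -0.2813 1.6875 -0.7500]
Step 4: x=[2.5508 9.0430 14.9805 17.9297] v=[-0.3673 -1.5079 1.1484 -0.0156]
Step 5: x=[3.3525 8.1504 14.8076 18.4346] v=[1.6034 -1.7853 -0.3458 1.0098]
Step 6: x=[4.5156 7.7226 13.8772 19.2828] v=[2.3261 -0.8557 -1.8609 1.6963]
Step 7: x=[5.3515 8.0317 12.7595 20.0296] v=[1.6718 0.6181 -2.2354 1.4935]
Step 8: x=[5.5196 8.8527 12.2774 20.2089] v=[0.3362 1.6419 -0.9643 0.3585]
Max displacement = 2.7226

Answer: 2.7226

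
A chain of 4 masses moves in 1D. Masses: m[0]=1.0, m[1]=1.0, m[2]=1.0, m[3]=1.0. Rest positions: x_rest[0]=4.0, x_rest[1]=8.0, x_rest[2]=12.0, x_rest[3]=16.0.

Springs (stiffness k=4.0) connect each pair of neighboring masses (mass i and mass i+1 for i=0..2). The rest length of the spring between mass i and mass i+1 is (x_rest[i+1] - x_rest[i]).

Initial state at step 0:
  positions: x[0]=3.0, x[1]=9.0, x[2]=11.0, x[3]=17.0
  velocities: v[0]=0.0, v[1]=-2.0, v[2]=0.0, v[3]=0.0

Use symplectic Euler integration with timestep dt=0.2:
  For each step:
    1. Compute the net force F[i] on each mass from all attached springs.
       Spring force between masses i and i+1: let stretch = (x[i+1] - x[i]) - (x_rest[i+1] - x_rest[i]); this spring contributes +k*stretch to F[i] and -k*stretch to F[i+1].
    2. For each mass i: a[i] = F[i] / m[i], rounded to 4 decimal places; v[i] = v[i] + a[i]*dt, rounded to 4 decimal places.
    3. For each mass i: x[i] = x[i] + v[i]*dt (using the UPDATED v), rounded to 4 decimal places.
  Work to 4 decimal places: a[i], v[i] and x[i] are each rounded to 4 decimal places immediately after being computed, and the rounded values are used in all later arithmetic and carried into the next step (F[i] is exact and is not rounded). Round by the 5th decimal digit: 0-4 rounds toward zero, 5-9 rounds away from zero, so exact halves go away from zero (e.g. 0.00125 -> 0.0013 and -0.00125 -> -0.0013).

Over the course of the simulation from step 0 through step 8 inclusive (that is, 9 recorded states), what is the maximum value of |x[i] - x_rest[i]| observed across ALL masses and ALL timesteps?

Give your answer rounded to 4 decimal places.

Step 0: x=[3.0000 9.0000 11.0000 17.0000] v=[0.0000 -2.0000 0.0000 0.0000]
Step 1: x=[3.3200 7.9600 11.6400 16.6800] v=[1.6000 -5.2000 3.2000 -1.6000]
Step 2: x=[3.7424 6.7664 12.4976 16.1936] v=[2.1120 -5.9680 4.2880 -2.4320]
Step 3: x=[4.0086 6.0060 13.0296 15.7558] v=[1.3312 -3.8022 2.6598 -2.1888]
Step 4: x=[3.9544 6.0498 12.8740 15.5218] v=[-0.2709 0.2188 -0.7781 -1.1698]
Step 5: x=[3.5955 6.8502 12.0502 15.5042] v=[-1.7946 4.0018 -4.1192 -0.0880]
Step 6: x=[3.1173 7.9618 10.9470 15.5740] v=[-2.3908 5.5580 -5.5160 0.3488]
Step 7: x=[2.7743 8.7759 10.1065 15.5434] v=[-1.7152 4.0706 -4.2026 -0.1528]
Step 8: x=[2.7515 8.8427 9.9230 15.2829] v=[-0.1139 0.3338 -0.9176 -1.3023]
Max displacement = 2.0770

Answer: 2.0770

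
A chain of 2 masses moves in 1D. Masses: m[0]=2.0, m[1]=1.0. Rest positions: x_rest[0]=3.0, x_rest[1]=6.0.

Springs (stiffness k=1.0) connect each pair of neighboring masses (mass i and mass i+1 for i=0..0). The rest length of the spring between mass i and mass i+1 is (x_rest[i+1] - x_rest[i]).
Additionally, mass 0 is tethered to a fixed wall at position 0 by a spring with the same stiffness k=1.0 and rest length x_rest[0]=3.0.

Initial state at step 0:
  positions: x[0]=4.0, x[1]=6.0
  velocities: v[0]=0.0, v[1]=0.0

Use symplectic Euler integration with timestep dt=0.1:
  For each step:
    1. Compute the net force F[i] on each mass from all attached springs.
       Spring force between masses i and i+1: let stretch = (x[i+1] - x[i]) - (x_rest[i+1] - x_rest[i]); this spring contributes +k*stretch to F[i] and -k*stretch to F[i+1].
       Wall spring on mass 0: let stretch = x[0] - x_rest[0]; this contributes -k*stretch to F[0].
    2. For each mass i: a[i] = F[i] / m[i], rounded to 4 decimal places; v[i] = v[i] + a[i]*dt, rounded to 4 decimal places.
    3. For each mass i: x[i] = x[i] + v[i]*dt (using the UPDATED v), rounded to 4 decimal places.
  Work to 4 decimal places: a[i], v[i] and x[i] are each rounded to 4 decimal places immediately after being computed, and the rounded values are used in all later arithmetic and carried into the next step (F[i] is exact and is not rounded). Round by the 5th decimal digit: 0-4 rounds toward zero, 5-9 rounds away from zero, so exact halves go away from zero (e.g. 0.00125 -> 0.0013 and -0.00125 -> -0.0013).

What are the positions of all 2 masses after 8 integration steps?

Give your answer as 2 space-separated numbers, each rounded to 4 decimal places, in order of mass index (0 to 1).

Answer: 3.6705 6.3196

Derivation:
Step 0: x=[4.0000 6.0000] v=[0.0000 0.0000]
Step 1: x=[3.9900 6.0100] v=[-0.1000 0.1000]
Step 2: x=[3.9702 6.0298] v=[-0.1985 0.1980]
Step 3: x=[3.9408 6.0590] v=[-0.2940 0.2920]
Step 4: x=[3.9023 6.0970] v=[-0.3851 0.3802]
Step 5: x=[3.8553 6.1431] v=[-0.4705 0.4607]
Step 6: x=[3.8004 6.1963] v=[-0.5489 0.5319]
Step 7: x=[3.7385 6.2555] v=[-0.6191 0.5923]
Step 8: x=[3.6705 6.3196] v=[-0.6802 0.6406]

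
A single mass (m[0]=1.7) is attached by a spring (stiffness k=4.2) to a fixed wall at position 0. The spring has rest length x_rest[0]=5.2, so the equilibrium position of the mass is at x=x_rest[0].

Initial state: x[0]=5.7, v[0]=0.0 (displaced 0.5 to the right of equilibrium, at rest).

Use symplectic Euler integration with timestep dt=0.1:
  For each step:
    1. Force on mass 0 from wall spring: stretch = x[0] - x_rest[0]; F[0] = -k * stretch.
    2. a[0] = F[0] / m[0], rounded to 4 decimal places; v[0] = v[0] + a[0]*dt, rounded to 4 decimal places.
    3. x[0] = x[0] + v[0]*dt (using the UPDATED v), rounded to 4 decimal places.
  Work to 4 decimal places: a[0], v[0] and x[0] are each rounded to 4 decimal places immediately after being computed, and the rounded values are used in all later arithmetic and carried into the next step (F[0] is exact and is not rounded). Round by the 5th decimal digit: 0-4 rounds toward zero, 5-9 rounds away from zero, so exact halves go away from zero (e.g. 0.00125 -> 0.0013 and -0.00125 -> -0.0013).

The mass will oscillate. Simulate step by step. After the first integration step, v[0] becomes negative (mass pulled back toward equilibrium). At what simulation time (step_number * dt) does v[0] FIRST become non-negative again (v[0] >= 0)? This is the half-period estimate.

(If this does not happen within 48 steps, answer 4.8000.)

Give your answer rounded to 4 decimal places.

Step 0: x=[5.7000] v=[0.0000]
Step 1: x=[5.6877] v=[-0.1235]
Step 2: x=[5.6633] v=[-0.2440]
Step 3: x=[5.6275] v=[-0.3585]
Step 4: x=[5.5811] v=[-0.4641]
Step 5: x=[5.5253] v=[-0.5583]
Step 6: x=[5.4614] v=[-0.6387]
Step 7: x=[5.3911] v=[-0.7033]
Step 8: x=[5.3161] v=[-0.7505]
Step 9: x=[5.2382] v=[-0.7792]
Step 10: x=[5.1593] v=[-0.7886]
Step 11: x=[5.0815] v=[-0.7785]
Step 12: x=[5.0066] v=[-0.7492]
Step 13: x=[4.9365] v=[-0.7014]
Step 14: x=[4.8729] v=[-0.6363]
Step 15: x=[4.8174] v=[-0.5555]
Step 16: x=[4.7713] v=[-0.4610]
Step 17: x=[4.7358] v=[-0.3551]
Step 18: x=[4.7118] v=[-0.2404]
Step 19: x=[4.6998] v=[-0.1198]
Step 20: x=[4.7002] v=[0.0038]
First v>=0 after going negative at step 20, time=2.0000

Answer: 2.0000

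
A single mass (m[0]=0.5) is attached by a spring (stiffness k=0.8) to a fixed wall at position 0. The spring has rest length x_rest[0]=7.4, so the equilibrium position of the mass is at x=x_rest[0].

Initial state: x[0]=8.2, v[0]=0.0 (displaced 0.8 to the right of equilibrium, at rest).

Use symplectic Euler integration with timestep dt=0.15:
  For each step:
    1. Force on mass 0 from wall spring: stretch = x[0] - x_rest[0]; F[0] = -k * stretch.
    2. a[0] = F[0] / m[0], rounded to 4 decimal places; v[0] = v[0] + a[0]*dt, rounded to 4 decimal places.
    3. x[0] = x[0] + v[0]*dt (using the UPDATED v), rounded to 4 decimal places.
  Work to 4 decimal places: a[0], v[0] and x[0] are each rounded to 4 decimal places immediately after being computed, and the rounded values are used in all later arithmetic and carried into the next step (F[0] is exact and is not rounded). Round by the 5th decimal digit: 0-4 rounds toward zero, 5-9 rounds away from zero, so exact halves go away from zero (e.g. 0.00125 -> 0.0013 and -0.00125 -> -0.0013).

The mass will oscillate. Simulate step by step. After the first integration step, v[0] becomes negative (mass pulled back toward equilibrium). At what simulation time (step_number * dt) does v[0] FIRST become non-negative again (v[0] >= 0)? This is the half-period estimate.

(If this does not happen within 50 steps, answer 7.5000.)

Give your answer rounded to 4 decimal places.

Answer: 2.5500

Derivation:
Step 0: x=[8.2000] v=[0.0000]
Step 1: x=[8.1712] v=[-0.1920]
Step 2: x=[8.1146] v=[-0.3771]
Step 3: x=[8.0323] v=[-0.5486]
Step 4: x=[7.9272] v=[-0.7004]
Step 5: x=[7.8032] v=[-0.8269]
Step 6: x=[7.6646] v=[-0.9237]
Step 7: x=[7.5165] v=[-0.9872]
Step 8: x=[7.3642] v=[-1.0152]
Step 9: x=[7.2132] v=[-1.0066]
Step 10: x=[7.0689] v=[-0.9618]
Step 11: x=[6.9366] v=[-0.8823]
Step 12: x=[6.8209] v=[-0.7711]
Step 13: x=[6.7261] v=[-0.6321]
Step 14: x=[6.6555] v=[-0.4704]
Step 15: x=[6.6117] v=[-0.2917]
Step 16: x=[6.5963] v=[-0.1025]
Step 17: x=[6.6099] v=[0.0904]
First v>=0 after going negative at step 17, time=2.5500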